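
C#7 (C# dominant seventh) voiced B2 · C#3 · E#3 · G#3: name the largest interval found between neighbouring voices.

major third

Adjacent intervals: B2→C#3 = major second; C#3→E#3 = major third; E#3→G#3 = minor third.
The largest is C#3 to E#3, a major third (4 semitones).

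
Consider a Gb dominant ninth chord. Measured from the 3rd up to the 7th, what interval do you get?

Spelling the chord: Gb Bb Db Fb Ab.
The 3rd is Bb and the 7th is Fb.
Bb up to Fb is 6 semitones, a half step narrower than a perfect fifth, so the interval is diminished.
This 3–7 tritone is the characteristic tension at the heart of the dominant sound.

diminished fifth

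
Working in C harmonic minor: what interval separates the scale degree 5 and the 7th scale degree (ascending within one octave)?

C harmonic minor: C D E♭ F G A♭ B.
So we need the interval from G up to B.
From G to B is 4 semitones, exactly the major third.

major 3rd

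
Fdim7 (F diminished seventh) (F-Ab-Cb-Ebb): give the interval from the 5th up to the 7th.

minor third

The 5th is Cb and the 7th is Ebb.
3 letter names make it a third; at 3 semitones (a half step narrower than major) the quality is minor.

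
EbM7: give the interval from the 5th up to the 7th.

M3

The chord tones of Eb major seventh are Eb, G, Bb, D.
The 5th is Bb and the 7th is D.
Bb up to D spans 3 letter names and 4 semitones — a major third.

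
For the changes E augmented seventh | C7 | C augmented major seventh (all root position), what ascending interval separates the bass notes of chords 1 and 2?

minor sixth

The roots are E and C.
6 letter names make it a sixth; at 8 semitones (a half step narrower than major) the quality is minor.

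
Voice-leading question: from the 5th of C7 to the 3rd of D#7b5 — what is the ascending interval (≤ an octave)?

C7 has G as its 5th, and D#7b5 has F## as its 3rd.
7 letter names make it a seventh; at 12 semitones (a half step wider than major) the quality is augmented.

augmented 7th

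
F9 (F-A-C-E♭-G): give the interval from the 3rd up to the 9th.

So we need the interval from A up to G.
A up to G is 10 semitones, a half step narrower than a major seventh, so the interval is minor.

m7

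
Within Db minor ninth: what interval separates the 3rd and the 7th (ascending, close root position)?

Spelling the chord: Db, Fb, Ab, Cb, Eb.
So we need the interval from Fb up to Cb.
Counting 5 letters and 7 half steps from Fb gives a perfect fifth.

perfect 5th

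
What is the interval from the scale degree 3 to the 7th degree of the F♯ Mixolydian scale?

F♯ mixolydian: F♯ G♯ A♯ B C♯ D♯ E.
That puts A♯ below E.
A♯ up to E is 6 semitones, a half step narrower than a perfect fifth, so the interval is diminished.

diminished fifth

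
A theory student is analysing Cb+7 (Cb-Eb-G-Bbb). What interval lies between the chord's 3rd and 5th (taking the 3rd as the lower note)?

major 3rd

3rd = Eb; 5th = G.
Eb up to G spans 3 letter names and 4 semitones — a major third.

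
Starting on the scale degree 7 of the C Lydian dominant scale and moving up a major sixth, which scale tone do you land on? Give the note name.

G

The scale is C D E F# G A Bb.
The scale degree 7 is Bb; a major sixth above that is G — scale degree 5.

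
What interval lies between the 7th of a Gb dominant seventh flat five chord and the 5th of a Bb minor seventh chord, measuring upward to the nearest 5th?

The 7th of Gb dominant seventh flat five is Fb; the 5th of Bb minor seventh is F.
From Fb to F: 1 semitone over a unison = augmented.

augmented unison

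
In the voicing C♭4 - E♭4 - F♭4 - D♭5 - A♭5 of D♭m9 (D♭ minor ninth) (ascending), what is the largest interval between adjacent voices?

M6

Adjacent intervals: C♭4→E♭4 = major third; E♭4→F♭4 = minor second; F♭4→D♭5 = major sixth; D♭5→A♭5 = perfect fifth.
The largest is F♭4 to D♭5, a major sixth (9 semitones).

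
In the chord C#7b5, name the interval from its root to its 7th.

Spelling the chord: C#-E#-G-B.
The root is C# and the 7th is B.
C# up to B is 10 semitones, a half step narrower than a major seventh, so the interval is minor.

minor seventh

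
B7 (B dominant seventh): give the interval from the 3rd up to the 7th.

The chord tones of B dominant seventh are B-D♯-F♯-A.
The 3rd is D♯ and the 7th is A.
D♯ up to A is 6 semitones, a half step narrower than a perfect fifth, so the interval is diminished.
That tritone between 3rd and 7th is what gives the dominant seventh its pull toward resolution.

diminished fifth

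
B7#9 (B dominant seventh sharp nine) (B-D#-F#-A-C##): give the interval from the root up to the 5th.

perfect 5th

That puts B below F#.
Counting 5 letters and 7 half steps from B gives a perfect fifth.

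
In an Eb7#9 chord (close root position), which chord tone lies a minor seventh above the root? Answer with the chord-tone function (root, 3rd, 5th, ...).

Eb7#9 (Eb dominant seventh sharp nine): Eb, G, Bb, Db, F#.
The root is Eb. A minor seventh above Eb is Db.
Db is the chord's 7th.

7th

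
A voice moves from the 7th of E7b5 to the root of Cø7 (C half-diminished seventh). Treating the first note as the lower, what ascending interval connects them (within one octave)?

E7b5 has D as its 7th, and Cø7 (C half-diminished seventh) has C as its root.
From D to C: 10 semitones over a seventh = minor.

minor 7th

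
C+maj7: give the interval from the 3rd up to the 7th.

The chord tones of C augmented major seventh are C E G# B.
3rd = E; 7th = B.
Counting 5 letters and 7 half steps from E gives a perfect fifth.

perfect fifth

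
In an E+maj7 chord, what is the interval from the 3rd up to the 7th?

E augmented major seventh is spelled E-G♯-B♯-D♯.
3rd = G♯; 7th = D♯.
G♯ up to D♯ spans 5 letter names and 7 semitones — a perfect fifth.

perfect fifth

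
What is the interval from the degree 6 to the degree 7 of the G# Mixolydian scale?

Spelling the G# Mixolydian scale: G# A# B# C# D# E# F#.
So we need the interval from E# up to F#.
E# up to F# is 1 semitone, a half step narrower than a major second, so the interval is minor.

minor second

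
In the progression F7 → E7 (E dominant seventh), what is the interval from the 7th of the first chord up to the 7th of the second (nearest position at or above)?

F7 has E♭ as its 7th, and E7 (E dominant seventh) has D as its 7th.
Counting 7 letters and 11 half steps from E♭ gives a major seventh.

M7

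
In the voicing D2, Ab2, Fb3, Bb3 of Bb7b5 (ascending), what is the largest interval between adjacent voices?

minor sixth

Adjacent intervals: D2→Ab2 = diminished fifth; Ab2→Fb3 = minor sixth; Fb3→Bb3 = augmented fourth.
The largest is Ab2 to Fb3, a minor sixth (8 semitones).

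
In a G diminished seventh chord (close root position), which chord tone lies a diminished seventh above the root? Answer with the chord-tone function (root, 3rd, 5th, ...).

The chord tones of G°7 are G-Bb-Db-Fb.
The root is G. A diminished seventh above G is Fb.
Fb is the chord's 7th.

7th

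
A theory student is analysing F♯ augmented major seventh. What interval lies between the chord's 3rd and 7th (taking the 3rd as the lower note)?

The chord tones of F♯ augmented major seventh are F♯-A♯-C𝄪-E♯.
So we need the interval from A♯ up to E♯.
A♯ up to E♯ spans 5 letter names and 7 semitones — a perfect fifth.

perfect fifth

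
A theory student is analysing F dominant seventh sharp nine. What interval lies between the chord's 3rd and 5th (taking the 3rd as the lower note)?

minor third

Spelling the chord: F A C Eb G#.
3rd = A; 5th = C.
3 letter names make it a third; at 3 semitones (a half step narrower than major) the quality is minor.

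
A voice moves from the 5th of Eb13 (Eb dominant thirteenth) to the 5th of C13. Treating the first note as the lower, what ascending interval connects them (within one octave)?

The 5th of Eb13 (Eb dominant thirteenth) is Bb; the 5th of C13 is G.
Counting 6 letters and 9 half steps from Bb gives a major sixth.

major sixth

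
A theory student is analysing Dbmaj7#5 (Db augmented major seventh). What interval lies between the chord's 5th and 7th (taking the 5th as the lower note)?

minor third

The chord tones of Db augmented major seventh are Db, F, A, C.
That puts A below C.
From A to C: 3 semitones over a third = minor.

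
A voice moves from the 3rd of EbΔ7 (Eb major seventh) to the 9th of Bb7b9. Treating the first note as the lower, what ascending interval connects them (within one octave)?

diminished fourth

The 3rd of EbΔ7 (Eb major seventh) is G; the 9th of Bb7b9 is Cb.
From G to Cb: 4 semitones over a fourth = diminished.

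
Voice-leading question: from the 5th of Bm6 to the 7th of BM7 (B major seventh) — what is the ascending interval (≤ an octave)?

Bm6 has F♯ as its 5th, and BM7 (B major seventh) has A♯ as its 7th.
Counting 3 letters and 4 half steps from F♯ gives a major third.

major 3rd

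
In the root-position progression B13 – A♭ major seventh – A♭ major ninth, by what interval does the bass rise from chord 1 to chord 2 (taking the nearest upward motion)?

diminished seventh

The roots are B and A♭.
From B to A♭: 9 semitones over a seventh = diminished.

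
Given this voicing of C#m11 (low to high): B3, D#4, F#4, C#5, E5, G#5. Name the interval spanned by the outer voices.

major 13th

The outer voices are B3 and G#5.
From B to G# is 21 semitones, exactly the major thirteenth.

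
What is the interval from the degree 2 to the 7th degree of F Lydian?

Spelling F Lydian: F G A B C D E.
Degree 2 = G; scale degree 7 = E.
Counting 6 letters and 9 half steps from G gives a major sixth.

major sixth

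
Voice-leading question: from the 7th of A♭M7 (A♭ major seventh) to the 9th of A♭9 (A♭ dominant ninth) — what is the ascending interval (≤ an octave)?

The 7th of A♭M7 (A♭ major seventh) is G; the 9th of A♭9 (A♭ dominant ninth) is B♭.
3 letter names make it a third; at 3 semitones (a half step narrower than major) the quality is minor.

minor third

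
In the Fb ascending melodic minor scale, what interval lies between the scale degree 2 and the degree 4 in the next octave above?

Spelling the Fb ascending melodic minor scale: Fb Gb Abb Bbb Cb Db Eb.
So we need the interval from Gb up to Bbb.
From Gb to Bbb: 15 semitones over a tenth = minor.

minor 10th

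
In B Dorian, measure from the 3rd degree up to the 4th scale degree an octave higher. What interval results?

Spelling B Dorian: B C♯ D E F♯ G♯ A.
That puts D below E.
From D to E is 14 semitones, exactly the major ninth.

M9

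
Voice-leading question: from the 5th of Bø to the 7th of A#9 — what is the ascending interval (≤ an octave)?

A2

Bø has F as its 5th, and A#9 has G# as its 7th.
2 letter names make it a second; at 3 semitones (a half step wider than major) the quality is augmented.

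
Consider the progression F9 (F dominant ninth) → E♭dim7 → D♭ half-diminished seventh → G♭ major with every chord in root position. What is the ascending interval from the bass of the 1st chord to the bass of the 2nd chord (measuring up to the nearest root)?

The roots are F and E♭.
From F to E♭: 10 semitones over a seventh = minor.

minor seventh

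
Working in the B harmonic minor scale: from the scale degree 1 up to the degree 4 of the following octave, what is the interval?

perfect eleventh

The scale runs B C♯ D E F♯ G A♯.
The scale degree 1 is B and the degree 4 (up an octave) is E.
B up to E spans 11 letter names and 17 semitones — a perfect eleventh.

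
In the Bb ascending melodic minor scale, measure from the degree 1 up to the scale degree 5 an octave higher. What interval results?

perfect twelfth

The scale runs Bb C Db Eb F G A.
So we need the interval from Bb up to F.
From Bb to F is 19 semitones, exactly the perfect twelfth.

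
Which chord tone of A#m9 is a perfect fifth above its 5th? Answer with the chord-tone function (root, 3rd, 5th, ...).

Spelling the chord: A#–C#–E#–G#–B#.
The 5th is E#. A perfect fifth above E# is B#.
B# is the chord's 9th.

9th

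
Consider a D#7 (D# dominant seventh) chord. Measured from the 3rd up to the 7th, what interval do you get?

The chord tones of D#7 are D#, F##, A#, C#.
3rd = F##; 7th = C#.
F## up to C# is 6 semitones, a half step narrower than a perfect fifth, so the interval is diminished.

diminished 5th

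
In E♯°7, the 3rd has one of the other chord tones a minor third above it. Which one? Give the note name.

B

The chord tones of E♯ diminished seventh are E♯, G♯, B, D.
The 3rd is G♯. A minor third above G♯ is B.
B is the chord's 5th.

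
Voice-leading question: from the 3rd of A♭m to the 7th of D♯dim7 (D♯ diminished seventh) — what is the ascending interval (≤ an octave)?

augmented unison

The 3rd of A♭m is C♭; the 7th of D♯dim7 (D♯ diminished seventh) is C.
From C♭ to C: 1 semitone over a unison = augmented.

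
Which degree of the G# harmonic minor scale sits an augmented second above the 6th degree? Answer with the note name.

The scale is G# A# B C# D# E F##.
The 6th degree is E; an augmented second above that is F## — scale degree 7.

F##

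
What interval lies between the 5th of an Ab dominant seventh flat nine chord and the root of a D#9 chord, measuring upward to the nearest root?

augmented seventh

The 5th of Ab dominant seventh flat nine is Eb; the root of D#9 is D#.
From Eb to D#: 12 semitones over a seventh = augmented.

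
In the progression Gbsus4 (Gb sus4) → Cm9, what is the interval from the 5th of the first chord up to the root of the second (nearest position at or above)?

M7

Gbsus4 (Gb sus4) has Db as its 5th, and Cm9 has C as its root.
Counting 7 letters and 11 half steps from Db gives a major seventh.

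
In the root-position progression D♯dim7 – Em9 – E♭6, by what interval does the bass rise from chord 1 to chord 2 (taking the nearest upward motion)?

minor 2nd

The roots are D♯ and E.
From D♯ to E: 1 semitone over a second = minor.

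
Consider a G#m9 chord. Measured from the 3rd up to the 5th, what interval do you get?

G#m9 (G# minor ninth): G#, B, D#, F#, A#.
3rd = B; 5th = D#.
Counting 3 letters and 4 half steps from B gives a major third.

M3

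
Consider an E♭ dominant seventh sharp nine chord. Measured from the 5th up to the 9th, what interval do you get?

augmented 5th

The chord tones of E♭ dominant seventh sharp nine are E♭–G–B♭–D♭–F♯.
So we need the interval from B♭ up to F♯.
From B♭ to F♯: 8 semitones over a fifth = augmented.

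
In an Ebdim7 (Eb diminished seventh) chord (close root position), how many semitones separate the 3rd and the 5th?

Spelling the chord: Eb Gb Bbb Dbb.
Gb to Bbb is a minor third: 3 semitones.

3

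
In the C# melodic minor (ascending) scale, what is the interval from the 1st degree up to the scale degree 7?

C# melodic minor: C# D# E F# G# A# B#.
So we need the interval from C# up to B#.
Counting 7 letters and 11 half steps from C# gives a major seventh.

major 7th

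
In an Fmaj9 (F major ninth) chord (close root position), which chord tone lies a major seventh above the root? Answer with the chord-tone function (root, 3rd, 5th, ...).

7th

Fmaj9 (F major ninth): F, A, C, E, G.
The root is F. A major seventh above F is E.
E is the chord's 7th.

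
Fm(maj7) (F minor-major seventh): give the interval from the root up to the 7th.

major 7th

Spelling the chord: F, A♭, C, E.
The root is F and the 7th is E.
Counting 7 letters and 11 half steps from F gives a major seventh.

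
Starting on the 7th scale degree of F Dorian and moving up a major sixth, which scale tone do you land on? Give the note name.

C

The scale is F G A♭ B♭ C D E♭.
The 7th scale degree is E♭; a major sixth above that is C — scale degree 5.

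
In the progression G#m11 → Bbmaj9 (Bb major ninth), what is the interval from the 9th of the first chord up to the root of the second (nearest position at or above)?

G#m11 has A# as its 9th, and Bbmaj9 (Bb major ninth) has Bb as its root.
A# up to Bb is 0 semitones, a whole step narrower than a major second, so the interval is diminished.

diminished second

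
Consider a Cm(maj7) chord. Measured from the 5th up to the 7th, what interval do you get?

Spelling the chord: C Eb G B.
So we need the interval from G up to B.
From G to B is 4 semitones, exactly the major third.

major third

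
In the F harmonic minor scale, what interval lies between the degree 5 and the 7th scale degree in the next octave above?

major tenth

F harmonic minor: F G A♭ B♭ C D♭ E.
Degree 5 = C; degree 7 (up an octave) = E.
Counting 10 letters and 16 half steps from C gives a major tenth.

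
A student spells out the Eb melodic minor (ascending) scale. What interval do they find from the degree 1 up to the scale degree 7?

Spelling the Eb melodic minor (ascending) scale: Eb F Gb Ab Bb C D.
Degree 1 = Eb; 7th degree = D.
Eb up to D spans 7 letter names and 11 semitones — a major seventh.

major seventh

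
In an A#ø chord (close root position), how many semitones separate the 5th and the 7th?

4

Spelling the chord: A#, C#, E, G#.
E to G# is a major third: 4 semitones.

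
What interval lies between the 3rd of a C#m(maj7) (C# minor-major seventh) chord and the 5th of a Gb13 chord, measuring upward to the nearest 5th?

C#m(maj7) (C# minor-major seventh) has E as its 3rd, and Gb13 has Db as its 5th.
E up to Db is 9 semitones, a whole step narrower than a major seventh, so the interval is diminished.

diminished seventh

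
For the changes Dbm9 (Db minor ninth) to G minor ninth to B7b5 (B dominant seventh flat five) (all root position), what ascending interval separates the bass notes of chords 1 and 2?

The roots are Db and G.
Db up to G is 6 semitones, a half step wider than a perfect fourth, so the interval is augmented.

augmented fourth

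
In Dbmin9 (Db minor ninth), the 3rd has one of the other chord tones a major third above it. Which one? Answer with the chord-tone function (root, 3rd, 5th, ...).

Dbm9 (Db minor ninth) is spelled Db–Fb–Ab–Cb–Eb.
The 3rd is Fb. A major third above Fb is Ab.
Ab is the chord's 5th.

5th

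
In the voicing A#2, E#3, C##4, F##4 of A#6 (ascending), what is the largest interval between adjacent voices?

major sixth

Adjacent intervals: A#2→E#3 = perfect fifth; E#3→C##4 = major sixth; C##4→F##4 = perfect fourth.
The largest is E#3 to C##4, a major sixth (9 semitones).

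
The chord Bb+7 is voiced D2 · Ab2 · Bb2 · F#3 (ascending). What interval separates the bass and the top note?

The outer voices are D2 and F#3.
From D to F# is 16 semitones, exactly the major tenth.

major tenth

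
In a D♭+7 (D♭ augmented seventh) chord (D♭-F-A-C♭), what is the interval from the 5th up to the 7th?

The 5th is A and the 7th is C♭.
A up to C♭ is 2 semitones, a whole step narrower than a major third, so the interval is diminished.

diminished 3rd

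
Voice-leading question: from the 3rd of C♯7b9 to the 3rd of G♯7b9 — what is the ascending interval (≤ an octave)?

C♯7b9 has E♯ as its 3rd, and G♯7b9 has B♯ as its 3rd.
E♯ up to B♯ spans 5 letter names and 7 semitones — a perfect fifth.

perfect 5th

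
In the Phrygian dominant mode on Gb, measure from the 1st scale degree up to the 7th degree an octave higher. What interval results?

m14

Spelling the Phrygian dominant mode on Gb: Gb Abb Bb Cb Db Ebb Fb.
The 1st scale degree is Gb and the 7th degree (up an octave) is Fb.
From Gb to Fb: 22 semitones over a fourteenth = minor.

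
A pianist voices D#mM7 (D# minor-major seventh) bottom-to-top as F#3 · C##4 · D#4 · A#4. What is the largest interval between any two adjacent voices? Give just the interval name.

Adjacent intervals: F#3→C##4 = augmented fifth; C##4→D#4 = minor second; D#4→A#4 = perfect fifth.
The largest is F#3 to C##4, an augmented fifth (8 semitones).

augmented fifth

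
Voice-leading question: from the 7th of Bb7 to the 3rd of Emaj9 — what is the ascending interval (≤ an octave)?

augmented seventh

Bb7 has Ab as its 7th, and Emaj9 has G# as its 3rd.
From Ab to G#: 12 semitones over a seventh = augmented.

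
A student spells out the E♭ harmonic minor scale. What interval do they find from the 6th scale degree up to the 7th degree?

Spelling the E♭ harmonic minor scale: E♭ F G♭ A♭ B♭ C♭ D.
That puts C♭ below D.
From C♭ to D: 3 semitones over a second = augmented.

augmented second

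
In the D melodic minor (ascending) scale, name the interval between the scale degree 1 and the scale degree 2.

M2

D melodic minor: D E F G A B C♯.
That puts D below E.
D up to E spans 2 letter names and 2 semitones — a major second.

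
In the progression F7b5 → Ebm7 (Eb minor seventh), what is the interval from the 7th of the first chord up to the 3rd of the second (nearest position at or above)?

minor 3rd

F7b5 has Eb as its 7th, and Ebm7 (Eb minor seventh) has Gb as its 3rd.
3 letter names make it a third; at 3 semitones (a half step narrower than major) the quality is minor.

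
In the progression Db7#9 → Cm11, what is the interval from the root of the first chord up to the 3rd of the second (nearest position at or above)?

M2

The root of Db7#9 is Db; the 3rd of Cm11 is Eb.
Db up to Eb spans 2 letter names and 2 semitones — a major second.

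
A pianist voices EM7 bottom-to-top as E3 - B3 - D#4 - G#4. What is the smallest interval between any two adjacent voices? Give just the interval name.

Adjacent intervals: E3→B3 = perfect fifth; B3→D#4 = major third; D#4→G#4 = perfect fourth.
The smallest is B3 to D#4, a major third (4 semitones).

major 3rd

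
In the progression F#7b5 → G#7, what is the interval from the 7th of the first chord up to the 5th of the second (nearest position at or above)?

The 7th of F#7b5 is E; the 5th of G#7 is D#.
Counting 7 letters and 11 half steps from E gives a major seventh.

major 7th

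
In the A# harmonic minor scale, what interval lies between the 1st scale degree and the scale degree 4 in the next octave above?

perfect eleventh

The scale runs A# B# C# D# E# F# G##.
The 1st scale degree is A# and the 4th scale degree (up an octave) is D#.
A# up to D# spans 11 letter names and 17 semitones — a perfect eleventh.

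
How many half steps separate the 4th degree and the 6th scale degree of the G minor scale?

3

The scale is G A B♭ C D E♭ F.
C up to E♭ is a minor third — 3 semitones.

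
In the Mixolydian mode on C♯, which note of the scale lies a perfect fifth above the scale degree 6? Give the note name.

The scale is C♯ D♯ E♯ F♯ G♯ A♯ B.
The scale degree 6 is A♯; a perfect fifth above that is E♯ — scale degree 3.

E#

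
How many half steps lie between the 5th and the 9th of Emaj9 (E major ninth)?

7

Emaj9 (E major ninth) is spelled E–G#–B–D#–F#.
B to F# is a perfect fifth: 7 semitones.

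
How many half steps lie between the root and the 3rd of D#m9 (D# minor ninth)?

The chord tones of D#min9 (D# minor ninth) are D# F# A# C# E#.
D# to F# is a minor third: 3 semitones.

3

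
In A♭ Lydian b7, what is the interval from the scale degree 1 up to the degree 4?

The scale runs A♭ B♭ C D E♭ F G♭.
The scale degree 1 is A♭ and the degree 4 is D.
A♭ up to D is 6 semitones, a half step wider than a perfect fourth, so the interval is augmented.

A4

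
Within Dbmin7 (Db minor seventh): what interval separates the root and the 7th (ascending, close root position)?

minor seventh

Db minor seventh: Db Fb Ab Cb.
So we need the interval from Db up to Cb.
From Db to Cb: 10 semitones over a seventh = minor.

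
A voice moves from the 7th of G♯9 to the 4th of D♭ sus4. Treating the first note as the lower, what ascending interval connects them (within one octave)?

The 7th of G♯9 is F♯; the 4th of D♭ sus4 is G♭.
F♯ up to G♭ is 0 semitones, a whole step narrower than a major second, so the interval is diminished.

d2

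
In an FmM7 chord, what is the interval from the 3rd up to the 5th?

Fm(maj7) (F minor-major seventh) is spelled F-A♭-C-E.
That puts A♭ below C.
From A♭ to C is 4 semitones, exactly the major third.

major third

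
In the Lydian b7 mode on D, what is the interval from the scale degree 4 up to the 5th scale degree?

The scale runs D E F♯ G♯ A B C.
The scale degree 4 is G♯ and the 5th scale degree is A.
G♯ up to A is 1 semitone, a half step narrower than a major second, so the interval is minor.

m2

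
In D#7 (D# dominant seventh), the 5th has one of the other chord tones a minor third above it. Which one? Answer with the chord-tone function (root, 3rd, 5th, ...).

Spelling the chord: D#–F##–A#–C#.
The 5th is A#. A minor third above A# is C#.
C# is the chord's 7th.

7th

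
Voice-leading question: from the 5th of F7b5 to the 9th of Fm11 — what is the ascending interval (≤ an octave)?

augmented fifth

The 5th of F7b5 is Cb; the 9th of Fm11 is G.
Cb up to G is 8 semitones, a half step wider than a perfect fifth, so the interval is augmented.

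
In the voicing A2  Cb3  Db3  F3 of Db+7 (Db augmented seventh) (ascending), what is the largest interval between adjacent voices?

Adjacent intervals: A2→Cb3 = diminished third; Cb3→Db3 = major second; Db3→F3 = major third.
The largest is Db3 to F3, a major third (4 semitones).

M3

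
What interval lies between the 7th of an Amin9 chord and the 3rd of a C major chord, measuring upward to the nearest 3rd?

major sixth

Amin9 has G as its 7th, and C major has E as its 3rd.
G up to E spans 6 letter names and 9 semitones — a major sixth.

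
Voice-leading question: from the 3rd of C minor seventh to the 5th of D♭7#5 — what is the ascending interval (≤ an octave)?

The 3rd of C minor seventh is E♭; the 5th of D♭7#5 is A.
E♭ up to A is 6 semitones, a half step wider than a perfect fourth, so the interval is augmented.

augmented fourth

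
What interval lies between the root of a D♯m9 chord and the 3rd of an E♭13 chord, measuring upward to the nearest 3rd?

diminished fourth

The root of D♯m9 is D♯; the 3rd of E♭13 is G.
From D♯ to G: 4 semitones over a fourth = diminished.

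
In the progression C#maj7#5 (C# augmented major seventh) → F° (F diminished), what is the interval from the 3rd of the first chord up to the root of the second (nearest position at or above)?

diminished second

The 3rd of C#maj7#5 (C# augmented major seventh) is E#; the root of F° (F diminished) is F.
E# up to F is 0 semitones, a whole step narrower than a major second, so the interval is diminished.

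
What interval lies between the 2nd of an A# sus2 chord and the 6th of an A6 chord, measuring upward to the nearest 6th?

The 2nd of A# sus2 is B#; the 6th of A6 is F#.
From B# to F#: 6 semitones over a fifth = diminished.

d5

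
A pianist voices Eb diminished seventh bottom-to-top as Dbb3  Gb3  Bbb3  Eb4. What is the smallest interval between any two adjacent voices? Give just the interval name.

minor 3rd

Adjacent intervals: Dbb3→Gb3 = augmented fourth; Gb3→Bbb3 = minor third; Bbb3→Eb4 = augmented fourth.
The smallest is Gb3 to Bbb3, a minor third (3 semitones).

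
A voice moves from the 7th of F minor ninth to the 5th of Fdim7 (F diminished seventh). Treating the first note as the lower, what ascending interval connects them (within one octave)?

F minor ninth has Eb as its 7th, and Fdim7 (F diminished seventh) has Cb as its 5th.
From Eb to Cb: 8 semitones over a sixth = minor.

minor 6th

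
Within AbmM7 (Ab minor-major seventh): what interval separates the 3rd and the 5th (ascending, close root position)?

major third

Ab minor-major seventh: Ab Cb Eb G.
That puts Cb below Eb.
From Cb to Eb is 4 semitones, exactly the major third.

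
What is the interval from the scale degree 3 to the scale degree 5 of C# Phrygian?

major third

C# phrygian: C# D E F# G# A B.
The scale degree 3 is E and the 5th scale degree is G#.
E up to G# spans 3 letter names and 4 semitones — a major third.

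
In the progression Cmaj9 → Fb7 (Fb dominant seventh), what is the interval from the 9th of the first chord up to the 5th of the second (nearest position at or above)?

The 9th of Cmaj9 is D; the 5th of Fb7 (Fb dominant seventh) is Cb.
From D to Cb: 9 semitones over a seventh = diminished.

diminished seventh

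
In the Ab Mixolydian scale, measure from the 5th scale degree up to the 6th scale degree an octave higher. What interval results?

M9

Spelling the Ab Mixolydian scale: Ab Bb C Db Eb F Gb.
The 5th scale degree is Eb and the 6th degree (up an octave) is F.
Eb up to F spans 9 letter names and 14 semitones — a major ninth.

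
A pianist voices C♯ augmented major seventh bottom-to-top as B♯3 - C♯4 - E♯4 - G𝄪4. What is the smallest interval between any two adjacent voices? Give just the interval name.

minor second

Adjacent intervals: B♯3→C♯4 = minor second; C♯4→E♯4 = major third; E♯4→G𝄪4 = major third.
The smallest is B♯3 to C♯4, a minor second (1 semitone).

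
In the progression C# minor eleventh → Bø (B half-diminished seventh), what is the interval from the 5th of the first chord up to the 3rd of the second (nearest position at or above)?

diminished fifth

The 5th of C# minor eleventh is G#; the 3rd of Bø (B half-diminished seventh) is D.
From G# to D: 6 semitones over a fifth = diminished.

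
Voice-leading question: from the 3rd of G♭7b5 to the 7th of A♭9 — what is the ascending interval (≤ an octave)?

minor 6th

G♭7b5 has B♭ as its 3rd, and A♭9 has G♭ as its 7th.
From B♭ to G♭: 8 semitones over a sixth = minor.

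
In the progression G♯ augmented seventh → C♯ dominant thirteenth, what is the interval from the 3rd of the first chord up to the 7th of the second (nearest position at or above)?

d8

G♯ augmented seventh has B♯ as its 3rd, and C♯ dominant thirteenth has B as its 7th.
B♯ up to B is 11 semitones, a half step narrower than a perfect octave, so the interval is diminished.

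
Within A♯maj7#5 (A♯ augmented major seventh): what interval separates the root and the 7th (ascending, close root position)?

major seventh

A♯ augmented major seventh: A♯-C𝄪-E𝄪-G𝄪.
Root = A♯; 7th = G𝄪.
A♯ up to G𝄪 spans 7 letter names and 11 semitones — a major seventh.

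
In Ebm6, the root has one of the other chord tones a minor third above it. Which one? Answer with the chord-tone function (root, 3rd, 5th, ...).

3rd

Eb minor sixth is spelled Eb, Gb, Bb, C.
The root is Eb. A minor third above Eb is Gb.
Gb is the chord's 3rd.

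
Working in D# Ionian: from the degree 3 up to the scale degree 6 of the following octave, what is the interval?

D# major: D# E# F## G# A# B# C##.
So we need the interval from F## up to B#.
F## up to B# spans 11 letter names and 17 semitones — a perfect eleventh.

perfect eleventh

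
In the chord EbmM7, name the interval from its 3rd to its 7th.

augmented fifth

Ebm(maj7) is spelled Eb–Gb–Bb–D.
So we need the interval from Gb up to D.
Gb up to D is 8 semitones, a half step wider than a perfect fifth, so the interval is augmented.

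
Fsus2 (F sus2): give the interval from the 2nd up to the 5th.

perfect fourth

Spelling the chord: F G C.
So we need the interval from G up to C.
From G to C is 5 semitones, exactly the perfect fourth.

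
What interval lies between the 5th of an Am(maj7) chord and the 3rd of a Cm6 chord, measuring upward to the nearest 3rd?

Am(maj7) has E as its 5th, and Cm6 has Eb as its 3rd.
From E to Eb: 11 semitones over an octave = diminished.

diminished 8th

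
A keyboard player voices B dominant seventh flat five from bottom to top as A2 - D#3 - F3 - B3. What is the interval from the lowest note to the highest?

The outer voices are A2 and B3.
A up to B spans 9 letter names and 14 semitones — a major ninth.

M9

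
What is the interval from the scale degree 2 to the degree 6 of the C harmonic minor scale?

diminished fifth

Spelling the C harmonic minor scale: C D Eb F G Ab B.
The scale degree 2 is D and the 6th degree is Ab.
D up to Ab is 6 semitones, a half step narrower than a perfect fifth, so the interval is diminished.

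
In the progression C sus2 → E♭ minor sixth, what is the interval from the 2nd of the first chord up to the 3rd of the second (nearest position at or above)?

The 2nd of C sus2 is D; the 3rd of E♭ minor sixth is G♭.
From D to G♭: 4 semitones over a fourth = diminished.

diminished fourth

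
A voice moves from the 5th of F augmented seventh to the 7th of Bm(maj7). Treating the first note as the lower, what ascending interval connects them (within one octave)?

F augmented seventh has C# as its 5th, and Bm(maj7) has A# as its 7th.
C# up to A# spans 6 letter names and 9 semitones — a major sixth.

major sixth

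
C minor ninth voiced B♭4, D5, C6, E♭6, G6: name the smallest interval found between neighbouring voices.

Adjacent intervals: B♭4→D5 = major third; D5→C6 = minor seventh; C6→E♭6 = minor third; E♭6→G6 = major third.
The smallest is C6 to E♭6, a minor third (3 semitones).

minor third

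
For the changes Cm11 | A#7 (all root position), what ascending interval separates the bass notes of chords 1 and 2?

augmented sixth

The roots are C and A#.
C up to A# is 10 semitones, a half step wider than a major sixth, so the interval is augmented.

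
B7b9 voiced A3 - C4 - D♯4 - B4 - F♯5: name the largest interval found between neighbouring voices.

minor sixth

Adjacent intervals: A3→C4 = minor third; C4→D♯4 = augmented second; D♯4→B4 = minor sixth; B4→F♯5 = perfect fifth.
The largest is D♯4 to B4, a minor sixth (8 semitones).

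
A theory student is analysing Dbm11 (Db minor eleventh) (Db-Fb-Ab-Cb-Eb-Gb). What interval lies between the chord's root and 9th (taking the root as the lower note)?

The root is Db and the 9th is Eb.
From Db to Eb is 14 semitones, exactly the major ninth.

major 9th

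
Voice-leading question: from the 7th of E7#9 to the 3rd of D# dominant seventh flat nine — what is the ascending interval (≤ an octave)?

A3

E7#9 has D as its 7th, and D# dominant seventh flat nine has F## as its 3rd.
3 letter names make it a third; at 5 semitones (a half step wider than major) the quality is augmented.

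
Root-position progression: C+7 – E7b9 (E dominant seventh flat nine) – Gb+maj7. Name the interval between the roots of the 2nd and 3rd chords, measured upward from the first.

The roots are E and Gb.
From E to Gb: 2 semitones over a third = diminished.

d3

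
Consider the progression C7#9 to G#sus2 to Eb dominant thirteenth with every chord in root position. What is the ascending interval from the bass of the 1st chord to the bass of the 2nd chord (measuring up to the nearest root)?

The roots are C and G#.
5 letter names make it a fifth; at 8 semitones (a half step wider than perfect) the quality is augmented.

augmented fifth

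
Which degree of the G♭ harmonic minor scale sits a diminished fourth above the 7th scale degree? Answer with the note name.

Bbb

The scale is G♭ A♭ B𝄫 C♭ D♭ E𝄫 F.
The 7th scale degree is F; a diminished fourth above that is B𝄫 — scale degree 3.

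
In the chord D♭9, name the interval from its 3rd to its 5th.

D♭9 (D♭ dominant ninth): D♭ F A♭ C♭ E♭.
The 3rd is F and the 5th is A♭.
From F to A♭: 3 semitones over a third = minor.

minor third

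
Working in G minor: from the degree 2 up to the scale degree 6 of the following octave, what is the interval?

The scale runs G A Bb C D Eb F.
Degree 2 = A; 6th degree (up an octave) = Eb.
From A to Eb: 18 semitones over a twelfth = diminished.

diminished twelfth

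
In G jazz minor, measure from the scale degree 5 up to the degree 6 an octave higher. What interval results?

The scale runs G A Bb C D E F#.
That puts D below E.
From D to E is 14 semitones, exactly the major ninth.

major ninth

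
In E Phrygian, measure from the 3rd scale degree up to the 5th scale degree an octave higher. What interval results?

major tenth

Spelling E Phrygian: E F G A B C D.
3rd scale degree = G; degree 5 (up an octave) = B.
Counting 10 letters and 16 half steps from G gives a major tenth.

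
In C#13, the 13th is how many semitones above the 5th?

14

Spelling the chord: C#-E#-G#-B-D#-A#.
G# to A# is a major ninth: 14 semitones.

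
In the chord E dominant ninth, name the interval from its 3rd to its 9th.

minor 7th

E9 is spelled E, G#, B, D, F#.
The 3rd is G# and the 9th is F#.
G# up to F# is 10 semitones, a half step narrower than a major seventh, so the interval is minor.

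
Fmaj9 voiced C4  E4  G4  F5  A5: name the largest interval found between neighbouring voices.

minor seventh

Adjacent intervals: C4→E4 = major third; E4→G4 = minor third; G4→F5 = minor seventh; F5→A5 = major third.
The largest is G4 to F5, a minor seventh (10 semitones).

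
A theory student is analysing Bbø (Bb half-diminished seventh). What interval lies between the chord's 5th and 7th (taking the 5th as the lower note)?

Bbm7b5 is spelled Bb, Db, Fb, Ab.
5th = Fb; 7th = Ab.
Counting 3 letters and 4 half steps from Fb gives a major third.

major 3rd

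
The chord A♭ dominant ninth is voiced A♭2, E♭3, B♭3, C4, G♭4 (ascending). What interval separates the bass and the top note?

m14

The outer voices are A♭2 and G♭4.
14 letter names make it a fourteenth; at 22 semitones (a half step narrower than major) the quality is minor.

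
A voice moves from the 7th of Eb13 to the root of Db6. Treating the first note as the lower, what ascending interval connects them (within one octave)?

Eb13 has Db as its 7th, and Db6 has Db as its root.
Db up to Db spans 1 letter names and 0 semitones — a perfect unison.

perfect 1st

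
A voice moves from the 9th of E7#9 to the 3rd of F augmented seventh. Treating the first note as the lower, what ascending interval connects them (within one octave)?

diminished third

The 9th of E7#9 is F##; the 3rd of F augmented seventh is A.
3 letter names make it a third; at 2 semitones (a whole step narrower than major) the quality is diminished.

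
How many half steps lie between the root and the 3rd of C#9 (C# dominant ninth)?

C#9 (C# dominant ninth): C#, E#, G#, B, D#.
C# to E# is a major third: 4 semitones.

4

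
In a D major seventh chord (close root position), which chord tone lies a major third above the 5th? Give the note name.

DM7 is spelled D F# A C#.
The 5th is A. A major third above A is C#.
C# is the chord's 7th.

C#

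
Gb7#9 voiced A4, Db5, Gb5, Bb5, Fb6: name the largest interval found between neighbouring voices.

Adjacent intervals: A4→Db5 = diminished fourth; Db5→Gb5 = perfect fourth; Gb5→Bb5 = major third; Bb5→Fb6 = diminished fifth.
The largest is Bb5 to Fb6, a diminished fifth (6 semitones).

diminished fifth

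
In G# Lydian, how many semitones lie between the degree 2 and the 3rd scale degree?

2

The scale is G# A# B# C## D# E# F##.
A# up to B# is a major second — 2 semitones.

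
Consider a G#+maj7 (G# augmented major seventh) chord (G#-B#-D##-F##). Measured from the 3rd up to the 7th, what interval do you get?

3rd = B#; 7th = F##.
From B# to F## is 7 semitones, exactly the perfect fifth.

perfect fifth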